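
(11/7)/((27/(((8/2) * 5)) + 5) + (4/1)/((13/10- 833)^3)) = 126567670022860/511448447850557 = 0.25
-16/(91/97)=-1552/91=-17.05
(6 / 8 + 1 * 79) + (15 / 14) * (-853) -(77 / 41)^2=-39429129 / 47068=-837.71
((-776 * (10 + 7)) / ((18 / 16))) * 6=-211072 / 3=-70357.33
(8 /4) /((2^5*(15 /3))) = 1 /80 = 0.01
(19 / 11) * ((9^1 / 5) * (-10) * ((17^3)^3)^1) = -40557053761974 / 11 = -3687004887452.18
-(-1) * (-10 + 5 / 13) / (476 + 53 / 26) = -250 / 12429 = -0.02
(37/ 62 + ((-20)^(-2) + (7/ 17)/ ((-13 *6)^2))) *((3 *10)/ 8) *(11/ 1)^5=30948376205417/ 85500480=361967.28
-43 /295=-0.15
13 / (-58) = -13 / 58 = -0.22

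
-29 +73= 44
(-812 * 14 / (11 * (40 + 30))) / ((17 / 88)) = -6496 / 85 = -76.42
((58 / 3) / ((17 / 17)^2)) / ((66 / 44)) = 116 / 9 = 12.89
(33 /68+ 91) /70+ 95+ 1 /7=459101 /4760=96.45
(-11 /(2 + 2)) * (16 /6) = -22 /3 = -7.33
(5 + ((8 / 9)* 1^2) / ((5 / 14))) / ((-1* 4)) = -337 / 180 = -1.87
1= 1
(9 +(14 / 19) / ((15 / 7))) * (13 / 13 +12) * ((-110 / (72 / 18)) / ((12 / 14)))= -2665663 / 684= -3897.17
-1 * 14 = -14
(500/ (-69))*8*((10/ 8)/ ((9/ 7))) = -35000/ 621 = -56.36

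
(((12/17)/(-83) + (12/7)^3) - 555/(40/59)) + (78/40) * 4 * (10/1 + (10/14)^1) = -2826495921/3871784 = -730.02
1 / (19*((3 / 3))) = 1 / 19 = 0.05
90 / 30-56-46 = -99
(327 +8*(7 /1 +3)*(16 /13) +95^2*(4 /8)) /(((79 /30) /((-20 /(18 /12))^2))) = 1027096000 /3081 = 333364.49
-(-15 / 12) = 1.25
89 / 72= 1.24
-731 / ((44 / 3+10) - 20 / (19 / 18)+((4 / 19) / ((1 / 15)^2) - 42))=-41667 / 632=-65.93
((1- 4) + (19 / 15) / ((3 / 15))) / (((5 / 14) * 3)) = 28 / 9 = 3.11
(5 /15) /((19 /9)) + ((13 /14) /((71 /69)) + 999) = 18887139 /18886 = 1000.06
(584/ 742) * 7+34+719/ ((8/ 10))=198911/ 212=938.26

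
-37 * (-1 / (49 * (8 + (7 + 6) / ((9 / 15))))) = 111 / 4361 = 0.03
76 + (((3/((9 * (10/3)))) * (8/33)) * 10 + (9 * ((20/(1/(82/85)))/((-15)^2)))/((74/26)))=39704812/518925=76.51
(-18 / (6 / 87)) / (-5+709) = -261 / 704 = -0.37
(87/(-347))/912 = -29/105488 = -0.00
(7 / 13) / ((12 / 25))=1.12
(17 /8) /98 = 17 /784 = 0.02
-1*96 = -96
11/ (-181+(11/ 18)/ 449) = -88902/ 1462831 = -0.06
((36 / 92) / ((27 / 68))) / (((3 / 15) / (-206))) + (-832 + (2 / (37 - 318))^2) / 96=-44621176921 / 43586472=-1023.74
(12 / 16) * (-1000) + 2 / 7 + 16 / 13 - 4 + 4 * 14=-63380 / 91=-696.48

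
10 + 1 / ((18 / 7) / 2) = 97 / 9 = 10.78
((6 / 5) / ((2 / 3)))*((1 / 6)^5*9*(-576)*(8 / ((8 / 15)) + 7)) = -26.40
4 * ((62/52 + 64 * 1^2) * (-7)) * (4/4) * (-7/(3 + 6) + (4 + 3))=-442960/39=-11357.95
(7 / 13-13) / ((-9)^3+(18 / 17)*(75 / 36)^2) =22032 / 1280747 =0.02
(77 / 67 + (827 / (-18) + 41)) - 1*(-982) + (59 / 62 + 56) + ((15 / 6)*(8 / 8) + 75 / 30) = 1040.16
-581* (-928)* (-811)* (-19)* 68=564946700416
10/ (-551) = -10/ 551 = -0.02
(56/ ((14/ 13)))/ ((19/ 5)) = 260/ 19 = 13.68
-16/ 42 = -8/ 21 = -0.38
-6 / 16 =-3 / 8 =-0.38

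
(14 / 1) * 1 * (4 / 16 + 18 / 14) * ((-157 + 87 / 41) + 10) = -127710 / 41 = -3114.88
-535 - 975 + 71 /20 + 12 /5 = -30081 /20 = -1504.05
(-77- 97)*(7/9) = -406/3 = -135.33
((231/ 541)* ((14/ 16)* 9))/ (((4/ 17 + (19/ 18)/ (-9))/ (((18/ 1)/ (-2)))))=-256.44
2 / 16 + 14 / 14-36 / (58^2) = 7497 / 6728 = 1.11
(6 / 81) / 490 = 1 / 6615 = 0.00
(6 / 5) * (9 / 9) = 6 / 5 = 1.20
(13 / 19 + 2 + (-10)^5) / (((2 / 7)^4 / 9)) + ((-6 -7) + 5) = -41056000373 / 304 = -135052632.81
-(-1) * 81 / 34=81 / 34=2.38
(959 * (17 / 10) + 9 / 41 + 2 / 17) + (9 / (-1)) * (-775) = 59981291 / 6970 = 8605.64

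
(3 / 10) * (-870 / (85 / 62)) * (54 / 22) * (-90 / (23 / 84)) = 660613968 / 4301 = 153595.44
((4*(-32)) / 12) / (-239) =32 / 717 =0.04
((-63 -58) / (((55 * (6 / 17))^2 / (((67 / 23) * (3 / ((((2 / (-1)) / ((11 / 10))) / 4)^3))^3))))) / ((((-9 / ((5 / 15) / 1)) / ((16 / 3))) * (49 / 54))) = -365255529126664 / 55029296875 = -6637.47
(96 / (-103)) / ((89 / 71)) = -6816 / 9167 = -0.74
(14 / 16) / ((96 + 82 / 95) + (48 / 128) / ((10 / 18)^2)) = 3325 / 372697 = 0.01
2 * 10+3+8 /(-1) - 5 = 10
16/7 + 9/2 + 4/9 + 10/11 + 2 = 14053/1386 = 10.14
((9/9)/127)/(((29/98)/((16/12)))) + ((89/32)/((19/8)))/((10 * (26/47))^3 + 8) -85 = -437715938233243/5152150114272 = -84.96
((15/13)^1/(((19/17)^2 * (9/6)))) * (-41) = -118490/4693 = -25.25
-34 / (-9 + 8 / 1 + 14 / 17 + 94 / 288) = -83232 / 367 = -226.79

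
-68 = -68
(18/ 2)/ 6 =3/ 2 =1.50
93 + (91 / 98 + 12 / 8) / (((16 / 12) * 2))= 5259 / 56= 93.91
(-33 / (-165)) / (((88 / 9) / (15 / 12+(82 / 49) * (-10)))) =-5463 / 17248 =-0.32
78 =78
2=2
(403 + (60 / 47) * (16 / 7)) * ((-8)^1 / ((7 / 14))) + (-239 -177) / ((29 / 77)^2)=-2608475088 / 276689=-9427.46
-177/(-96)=59/32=1.84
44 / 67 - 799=-53489 / 67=-798.34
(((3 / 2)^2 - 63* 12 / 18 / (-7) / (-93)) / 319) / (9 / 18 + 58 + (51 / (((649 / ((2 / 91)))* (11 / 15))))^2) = 10397625098861 / 88783679329377966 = 0.00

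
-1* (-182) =182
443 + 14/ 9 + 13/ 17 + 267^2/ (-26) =-9135733/ 3978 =-2296.56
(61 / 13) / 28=61 / 364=0.17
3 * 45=135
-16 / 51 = -0.31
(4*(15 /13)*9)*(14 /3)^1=2520 /13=193.85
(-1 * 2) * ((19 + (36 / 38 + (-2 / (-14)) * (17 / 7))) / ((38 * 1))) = -1.07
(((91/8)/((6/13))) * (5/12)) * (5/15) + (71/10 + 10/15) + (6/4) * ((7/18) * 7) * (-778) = -27351161/8640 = -3165.64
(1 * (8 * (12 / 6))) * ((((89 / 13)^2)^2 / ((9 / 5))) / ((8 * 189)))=627422410 / 48582261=12.91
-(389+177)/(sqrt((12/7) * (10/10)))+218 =218-283 * sqrt(21)/3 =-214.29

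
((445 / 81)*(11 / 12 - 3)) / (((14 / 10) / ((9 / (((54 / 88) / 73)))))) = -44666875 / 5103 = -8753.06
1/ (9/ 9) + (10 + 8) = 19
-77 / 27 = -2.85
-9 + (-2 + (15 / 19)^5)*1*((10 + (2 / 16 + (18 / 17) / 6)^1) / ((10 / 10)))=-8904890199 / 336749464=-26.44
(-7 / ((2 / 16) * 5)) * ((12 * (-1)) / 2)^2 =-2016 / 5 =-403.20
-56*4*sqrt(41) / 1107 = -224*sqrt(41) / 1107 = -1.30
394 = 394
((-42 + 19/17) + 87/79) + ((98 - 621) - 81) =-643.78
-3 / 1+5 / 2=-1 / 2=-0.50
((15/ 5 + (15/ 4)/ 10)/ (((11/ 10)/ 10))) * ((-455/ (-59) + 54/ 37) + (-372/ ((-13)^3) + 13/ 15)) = 16522241805/ 52756561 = 313.18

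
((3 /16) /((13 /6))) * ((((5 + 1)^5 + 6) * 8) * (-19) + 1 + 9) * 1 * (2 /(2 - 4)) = 5322843 /52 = 102362.37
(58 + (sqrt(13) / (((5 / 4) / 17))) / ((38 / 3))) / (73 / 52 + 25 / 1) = 5304*sqrt(13) / 130435 + 3016 / 1373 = 2.34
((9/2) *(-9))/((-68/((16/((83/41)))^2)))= 4357152/117113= 37.20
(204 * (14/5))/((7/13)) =5304/5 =1060.80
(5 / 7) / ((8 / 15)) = 75 / 56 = 1.34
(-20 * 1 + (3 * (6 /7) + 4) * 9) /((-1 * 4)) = -137 /14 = -9.79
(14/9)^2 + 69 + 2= 5947/81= 73.42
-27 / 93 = -9 / 31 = -0.29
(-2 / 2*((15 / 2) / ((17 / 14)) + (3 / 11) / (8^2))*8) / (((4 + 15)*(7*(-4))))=73971 / 795872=0.09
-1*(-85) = 85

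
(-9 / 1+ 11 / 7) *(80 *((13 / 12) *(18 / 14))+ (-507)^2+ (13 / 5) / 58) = -13572929786 / 7105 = -1910334.95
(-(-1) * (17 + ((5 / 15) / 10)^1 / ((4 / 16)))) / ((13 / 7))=1799 / 195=9.23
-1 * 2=-2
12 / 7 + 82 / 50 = 587 / 175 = 3.35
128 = 128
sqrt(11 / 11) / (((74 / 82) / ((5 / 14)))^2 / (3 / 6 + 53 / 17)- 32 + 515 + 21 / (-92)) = 475554900 / 230423783597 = 0.00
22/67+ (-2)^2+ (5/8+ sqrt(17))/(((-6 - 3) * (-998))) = sqrt(17)/8982+ 20838575/4814352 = 4.33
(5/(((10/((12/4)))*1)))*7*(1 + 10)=231/2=115.50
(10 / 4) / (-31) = -5 / 62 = -0.08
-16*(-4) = 64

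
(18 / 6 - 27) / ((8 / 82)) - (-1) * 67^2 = 4243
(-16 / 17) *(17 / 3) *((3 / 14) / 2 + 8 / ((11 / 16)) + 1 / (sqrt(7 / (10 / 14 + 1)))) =-14468 / 231-32 *sqrt(3) / 21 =-65.27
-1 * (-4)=4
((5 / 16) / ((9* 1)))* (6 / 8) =5 / 192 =0.03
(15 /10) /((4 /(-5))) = -15 /8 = -1.88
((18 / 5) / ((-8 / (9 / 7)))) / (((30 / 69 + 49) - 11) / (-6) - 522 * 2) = 5589 / 10146920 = 0.00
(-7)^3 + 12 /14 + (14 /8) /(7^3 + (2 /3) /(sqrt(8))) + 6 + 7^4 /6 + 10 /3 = 998562223 /14823767 - 21* sqrt(2) /8470724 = 67.36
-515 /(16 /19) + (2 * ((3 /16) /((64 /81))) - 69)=-348205 /512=-680.09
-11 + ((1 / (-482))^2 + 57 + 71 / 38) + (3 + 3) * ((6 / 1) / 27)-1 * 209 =-2116123097 / 13242468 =-159.80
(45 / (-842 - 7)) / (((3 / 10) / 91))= -4550 / 283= -16.08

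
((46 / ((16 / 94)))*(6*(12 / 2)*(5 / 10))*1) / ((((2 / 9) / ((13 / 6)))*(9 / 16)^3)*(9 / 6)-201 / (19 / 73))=-820245504 / 130213367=-6.30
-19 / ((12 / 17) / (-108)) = 2907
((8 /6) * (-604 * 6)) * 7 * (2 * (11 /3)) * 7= -5208896 /3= -1736298.67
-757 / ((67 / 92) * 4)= -17411 / 67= -259.87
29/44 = 0.66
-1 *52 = -52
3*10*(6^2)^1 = 1080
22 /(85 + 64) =22 /149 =0.15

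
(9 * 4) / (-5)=-36 / 5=-7.20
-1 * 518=-518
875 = 875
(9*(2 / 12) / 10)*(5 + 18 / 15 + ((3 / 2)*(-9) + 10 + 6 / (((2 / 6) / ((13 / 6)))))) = 6.26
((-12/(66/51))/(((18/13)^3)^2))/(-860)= 82055753/53625939840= 0.00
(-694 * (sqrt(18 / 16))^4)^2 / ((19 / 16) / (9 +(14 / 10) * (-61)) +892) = 150890658759 / 174457888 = 864.91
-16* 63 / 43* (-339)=341712 / 43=7946.79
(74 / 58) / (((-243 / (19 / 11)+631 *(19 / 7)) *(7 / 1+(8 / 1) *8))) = 0.00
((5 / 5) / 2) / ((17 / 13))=13 / 34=0.38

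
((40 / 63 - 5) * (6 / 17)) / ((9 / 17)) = -550 / 189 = -2.91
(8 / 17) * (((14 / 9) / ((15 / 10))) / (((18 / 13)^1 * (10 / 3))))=728 / 6885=0.11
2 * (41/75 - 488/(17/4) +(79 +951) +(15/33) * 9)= 25800784/14025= 1839.63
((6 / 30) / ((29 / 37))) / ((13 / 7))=0.14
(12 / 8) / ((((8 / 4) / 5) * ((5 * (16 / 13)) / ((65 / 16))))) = 2535 / 1024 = 2.48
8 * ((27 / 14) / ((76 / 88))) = 2376 / 133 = 17.86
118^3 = 1643032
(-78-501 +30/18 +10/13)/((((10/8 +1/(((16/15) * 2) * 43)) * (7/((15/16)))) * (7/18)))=-34808328/221039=-157.48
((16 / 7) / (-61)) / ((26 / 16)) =-128 / 5551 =-0.02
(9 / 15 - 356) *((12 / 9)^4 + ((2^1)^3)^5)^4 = -409906407516310542891.88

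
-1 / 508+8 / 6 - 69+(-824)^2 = 1034656297 / 1524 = 678908.33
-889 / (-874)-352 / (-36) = 84913 / 7866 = 10.79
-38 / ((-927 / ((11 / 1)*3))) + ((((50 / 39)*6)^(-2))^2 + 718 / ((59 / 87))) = 1932666120695591 / 1823100000000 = 1060.10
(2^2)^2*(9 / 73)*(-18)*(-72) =186624 / 73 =2556.49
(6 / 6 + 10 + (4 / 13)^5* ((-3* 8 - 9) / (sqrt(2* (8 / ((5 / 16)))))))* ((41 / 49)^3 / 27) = 758131 / 3176523 - 48520384* sqrt(5) / 393140251413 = 0.24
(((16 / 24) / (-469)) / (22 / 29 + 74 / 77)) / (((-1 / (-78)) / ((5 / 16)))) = -4147 / 205824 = -0.02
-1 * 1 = -1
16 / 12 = 1.33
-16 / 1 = -16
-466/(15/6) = -932/5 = -186.40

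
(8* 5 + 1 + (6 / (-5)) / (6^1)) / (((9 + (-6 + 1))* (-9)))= -17 / 15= -1.13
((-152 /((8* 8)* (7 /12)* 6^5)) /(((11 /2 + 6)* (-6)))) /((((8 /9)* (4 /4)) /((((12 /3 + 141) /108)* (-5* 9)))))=-13775 /26707968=-0.00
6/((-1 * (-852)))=1/142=0.01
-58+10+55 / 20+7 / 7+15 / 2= -147 / 4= -36.75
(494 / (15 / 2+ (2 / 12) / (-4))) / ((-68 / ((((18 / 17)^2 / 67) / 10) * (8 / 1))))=-3841344 / 294608045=-0.01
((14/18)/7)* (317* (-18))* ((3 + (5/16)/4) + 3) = -123313/32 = -3853.53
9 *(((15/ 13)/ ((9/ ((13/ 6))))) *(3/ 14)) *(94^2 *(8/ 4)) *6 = 397620/ 7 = 56802.86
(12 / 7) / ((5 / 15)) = 36 / 7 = 5.14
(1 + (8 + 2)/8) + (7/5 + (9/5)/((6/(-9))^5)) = -1603/160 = -10.02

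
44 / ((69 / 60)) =880 / 23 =38.26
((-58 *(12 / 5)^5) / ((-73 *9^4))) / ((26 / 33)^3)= 9881344 / 501190625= 0.02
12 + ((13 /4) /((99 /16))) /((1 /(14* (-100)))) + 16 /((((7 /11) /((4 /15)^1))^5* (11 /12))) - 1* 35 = -35478108646039 /46796990625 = -758.13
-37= -37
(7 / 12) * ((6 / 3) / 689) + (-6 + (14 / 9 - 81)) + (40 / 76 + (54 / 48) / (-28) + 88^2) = 202133306525 / 26391456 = 7659.04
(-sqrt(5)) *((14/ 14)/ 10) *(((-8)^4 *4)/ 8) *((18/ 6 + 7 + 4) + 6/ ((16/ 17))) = -20864 *sqrt(5)/ 5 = -9330.66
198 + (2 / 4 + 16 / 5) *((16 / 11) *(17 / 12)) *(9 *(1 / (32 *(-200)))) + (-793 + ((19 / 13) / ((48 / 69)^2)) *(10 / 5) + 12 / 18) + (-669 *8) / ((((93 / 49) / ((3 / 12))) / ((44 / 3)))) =-1162633760879 / 106392000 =-10927.83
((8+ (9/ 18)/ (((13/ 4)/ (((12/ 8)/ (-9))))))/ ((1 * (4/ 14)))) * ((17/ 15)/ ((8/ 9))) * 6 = 111027/ 520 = 213.51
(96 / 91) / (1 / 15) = 1440 / 91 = 15.82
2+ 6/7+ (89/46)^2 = 97767/14812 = 6.60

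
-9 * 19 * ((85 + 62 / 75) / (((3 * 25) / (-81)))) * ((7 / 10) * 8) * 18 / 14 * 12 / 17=4279626576 / 53125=80557.68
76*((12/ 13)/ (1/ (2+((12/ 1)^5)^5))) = 870013495793909398196384171808/ 13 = 66924115061069953707414170000.00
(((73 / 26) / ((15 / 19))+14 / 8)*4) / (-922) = -4139 / 179790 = -0.02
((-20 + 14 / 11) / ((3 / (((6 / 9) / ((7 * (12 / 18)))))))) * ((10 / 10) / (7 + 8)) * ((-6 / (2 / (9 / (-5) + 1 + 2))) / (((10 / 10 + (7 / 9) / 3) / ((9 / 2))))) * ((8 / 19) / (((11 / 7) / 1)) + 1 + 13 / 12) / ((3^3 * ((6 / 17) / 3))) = 1822173 / 3218600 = 0.57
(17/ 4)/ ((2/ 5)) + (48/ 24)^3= 149/ 8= 18.62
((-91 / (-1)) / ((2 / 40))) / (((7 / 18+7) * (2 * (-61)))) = -2340 / 1159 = -2.02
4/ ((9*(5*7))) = 4/ 315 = 0.01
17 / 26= 0.65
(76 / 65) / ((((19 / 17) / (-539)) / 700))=-5131280 / 13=-394713.85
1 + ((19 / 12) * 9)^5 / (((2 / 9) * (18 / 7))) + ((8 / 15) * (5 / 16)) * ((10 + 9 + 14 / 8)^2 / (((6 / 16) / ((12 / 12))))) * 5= 37941908135 / 36864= 1029240.13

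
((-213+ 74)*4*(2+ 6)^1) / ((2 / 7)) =-15568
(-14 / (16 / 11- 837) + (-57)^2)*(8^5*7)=978508611584 / 1313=745246467.31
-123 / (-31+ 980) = -123 / 949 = -0.13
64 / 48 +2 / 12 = 3 / 2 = 1.50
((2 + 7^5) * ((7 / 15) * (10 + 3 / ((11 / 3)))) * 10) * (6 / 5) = 56007588 / 55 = 1018319.78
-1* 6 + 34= 28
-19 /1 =-19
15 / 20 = 3 / 4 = 0.75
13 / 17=0.76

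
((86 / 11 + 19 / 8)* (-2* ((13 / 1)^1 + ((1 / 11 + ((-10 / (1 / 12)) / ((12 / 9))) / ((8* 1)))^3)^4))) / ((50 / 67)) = -11798998644107006722536618975069508851 / 115838999708910695219200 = -101856876127698.39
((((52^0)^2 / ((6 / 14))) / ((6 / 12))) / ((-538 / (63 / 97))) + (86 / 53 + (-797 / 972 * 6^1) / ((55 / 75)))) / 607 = -4182665107 / 498626114382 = -0.01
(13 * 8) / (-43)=-104 / 43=-2.42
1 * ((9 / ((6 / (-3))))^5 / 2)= -59049 / 64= -922.64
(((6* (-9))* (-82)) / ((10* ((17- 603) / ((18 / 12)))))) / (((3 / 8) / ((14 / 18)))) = -3444 / 1465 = -2.35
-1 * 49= -49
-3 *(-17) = 51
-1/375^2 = -1/140625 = -0.00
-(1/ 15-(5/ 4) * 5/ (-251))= -1379/ 15060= -0.09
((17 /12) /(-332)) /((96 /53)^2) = -47753 /36716544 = -0.00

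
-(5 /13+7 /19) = -186 /247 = -0.75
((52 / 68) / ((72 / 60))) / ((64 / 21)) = 455 / 2176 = 0.21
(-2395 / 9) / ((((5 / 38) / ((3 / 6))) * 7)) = -9101 / 63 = -144.46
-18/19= -0.95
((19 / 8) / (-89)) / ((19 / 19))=-19 / 712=-0.03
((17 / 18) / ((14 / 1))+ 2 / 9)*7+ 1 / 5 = 401 / 180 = 2.23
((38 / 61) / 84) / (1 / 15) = 95 / 854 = 0.11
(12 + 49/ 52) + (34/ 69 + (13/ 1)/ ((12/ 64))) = 98991/ 1196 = 82.77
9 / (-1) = -9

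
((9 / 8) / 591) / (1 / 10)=15 / 788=0.02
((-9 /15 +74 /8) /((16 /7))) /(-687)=-0.01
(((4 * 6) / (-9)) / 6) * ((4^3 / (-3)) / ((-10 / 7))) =-896 / 135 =-6.64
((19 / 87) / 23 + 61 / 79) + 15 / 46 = 350219 / 316158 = 1.11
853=853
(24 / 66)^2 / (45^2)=16 / 245025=0.00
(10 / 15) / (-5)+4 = 58 / 15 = 3.87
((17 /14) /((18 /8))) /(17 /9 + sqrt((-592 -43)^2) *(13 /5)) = 17 /52066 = 0.00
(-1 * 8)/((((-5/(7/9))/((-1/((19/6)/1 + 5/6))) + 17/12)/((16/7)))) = -1536/2279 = -0.67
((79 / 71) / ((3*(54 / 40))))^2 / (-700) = -24964 / 231518007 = -0.00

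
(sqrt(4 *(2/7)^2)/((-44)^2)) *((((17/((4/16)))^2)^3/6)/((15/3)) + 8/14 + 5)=346036189769/355740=972722.18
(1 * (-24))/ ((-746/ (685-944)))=-3108/ 373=-8.33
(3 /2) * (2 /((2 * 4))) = 3 /8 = 0.38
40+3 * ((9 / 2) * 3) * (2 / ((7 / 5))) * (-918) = -371510 / 7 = -53072.86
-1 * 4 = -4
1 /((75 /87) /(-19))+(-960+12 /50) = -4909 /5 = -981.80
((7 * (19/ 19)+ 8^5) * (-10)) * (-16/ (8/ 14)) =9177000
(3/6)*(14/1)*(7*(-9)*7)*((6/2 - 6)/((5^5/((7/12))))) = 21609/12500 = 1.73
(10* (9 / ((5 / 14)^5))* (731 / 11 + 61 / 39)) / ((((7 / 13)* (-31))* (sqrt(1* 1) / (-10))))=5380698624 / 8525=631166.99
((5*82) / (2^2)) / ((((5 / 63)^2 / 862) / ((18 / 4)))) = 631225791 / 10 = 63122579.10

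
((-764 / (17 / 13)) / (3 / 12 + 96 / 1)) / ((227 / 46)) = -1827488 / 1485715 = -1.23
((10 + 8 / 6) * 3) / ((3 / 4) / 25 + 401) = 200 / 2359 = 0.08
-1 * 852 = -852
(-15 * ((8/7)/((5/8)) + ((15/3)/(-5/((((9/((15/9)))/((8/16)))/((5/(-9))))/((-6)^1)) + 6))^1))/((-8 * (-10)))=-111837/202160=-0.55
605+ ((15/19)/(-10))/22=505777/836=605.00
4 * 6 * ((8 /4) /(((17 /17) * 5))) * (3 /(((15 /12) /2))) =1152 /25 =46.08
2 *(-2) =-4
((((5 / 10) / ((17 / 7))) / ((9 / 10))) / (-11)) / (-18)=35 / 30294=0.00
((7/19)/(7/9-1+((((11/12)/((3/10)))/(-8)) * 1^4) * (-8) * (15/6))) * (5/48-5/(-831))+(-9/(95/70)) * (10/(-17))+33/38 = 152086121/31851676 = 4.77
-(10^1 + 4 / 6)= -32 / 3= -10.67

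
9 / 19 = 0.47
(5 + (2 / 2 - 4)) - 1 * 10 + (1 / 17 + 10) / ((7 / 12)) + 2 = 1338 / 119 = 11.24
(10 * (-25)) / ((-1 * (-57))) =-250 / 57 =-4.39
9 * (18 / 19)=162 / 19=8.53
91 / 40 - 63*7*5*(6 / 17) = -527653 / 680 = -775.96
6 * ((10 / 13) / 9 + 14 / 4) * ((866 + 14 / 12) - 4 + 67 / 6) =2200697 / 117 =18809.38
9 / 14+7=107 / 14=7.64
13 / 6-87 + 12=-72.83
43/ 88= 0.49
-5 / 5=-1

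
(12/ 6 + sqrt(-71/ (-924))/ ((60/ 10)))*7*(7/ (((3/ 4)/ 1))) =7*sqrt(16401)/ 297 + 392/ 3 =133.69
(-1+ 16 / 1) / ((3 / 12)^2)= 240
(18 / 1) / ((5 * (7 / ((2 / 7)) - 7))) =36 / 175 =0.21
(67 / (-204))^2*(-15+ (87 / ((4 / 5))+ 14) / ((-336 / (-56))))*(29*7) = 119375977 / 998784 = 119.52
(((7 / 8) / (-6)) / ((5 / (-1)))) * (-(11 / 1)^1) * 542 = -20867 / 120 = -173.89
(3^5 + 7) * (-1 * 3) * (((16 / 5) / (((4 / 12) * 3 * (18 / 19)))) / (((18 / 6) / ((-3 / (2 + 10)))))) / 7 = 1900 / 63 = 30.16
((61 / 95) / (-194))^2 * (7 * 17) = 442799 / 339664900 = 0.00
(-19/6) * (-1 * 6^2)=114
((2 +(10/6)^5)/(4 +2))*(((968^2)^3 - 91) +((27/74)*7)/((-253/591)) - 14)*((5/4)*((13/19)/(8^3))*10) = 34037049925848272.76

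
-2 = -2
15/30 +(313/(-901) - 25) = -44775/1802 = -24.85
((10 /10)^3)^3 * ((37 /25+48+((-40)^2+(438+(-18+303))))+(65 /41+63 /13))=31698996 /13325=2378.91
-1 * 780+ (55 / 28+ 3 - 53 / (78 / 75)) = -300663 / 364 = -826.00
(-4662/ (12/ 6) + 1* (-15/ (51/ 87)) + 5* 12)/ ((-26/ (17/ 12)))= 6507/ 52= 125.13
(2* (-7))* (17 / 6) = -119 / 3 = -39.67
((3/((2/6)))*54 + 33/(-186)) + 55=33531/62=540.82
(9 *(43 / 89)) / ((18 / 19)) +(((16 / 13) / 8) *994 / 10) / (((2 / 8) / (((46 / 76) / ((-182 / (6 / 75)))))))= 326760679 / 71444750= 4.57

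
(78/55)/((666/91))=1183/6105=0.19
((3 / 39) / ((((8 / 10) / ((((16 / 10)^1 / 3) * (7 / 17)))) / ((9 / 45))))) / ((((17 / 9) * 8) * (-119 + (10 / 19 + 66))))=-399 / 74914580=-0.00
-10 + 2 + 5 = -3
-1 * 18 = -18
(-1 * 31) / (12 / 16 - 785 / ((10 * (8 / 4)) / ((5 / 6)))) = 744 / 767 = 0.97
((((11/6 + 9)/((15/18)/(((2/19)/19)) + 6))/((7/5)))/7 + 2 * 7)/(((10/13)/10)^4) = 400055.85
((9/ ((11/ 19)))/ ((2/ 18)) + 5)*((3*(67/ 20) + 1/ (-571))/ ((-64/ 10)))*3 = -274369641/ 401984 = -682.54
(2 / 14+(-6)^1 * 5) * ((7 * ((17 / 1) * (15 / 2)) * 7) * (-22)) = 4103715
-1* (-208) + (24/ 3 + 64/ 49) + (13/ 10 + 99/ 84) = 219.78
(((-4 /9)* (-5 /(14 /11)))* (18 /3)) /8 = 55 /42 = 1.31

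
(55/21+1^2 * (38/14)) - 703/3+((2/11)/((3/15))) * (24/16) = -2504/11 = -227.64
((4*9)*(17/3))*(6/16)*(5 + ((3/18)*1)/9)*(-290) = -668015/6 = -111335.83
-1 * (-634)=634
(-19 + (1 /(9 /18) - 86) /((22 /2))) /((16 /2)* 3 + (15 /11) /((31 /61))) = -9083 /9099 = -1.00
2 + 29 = 31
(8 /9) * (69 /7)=184 /21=8.76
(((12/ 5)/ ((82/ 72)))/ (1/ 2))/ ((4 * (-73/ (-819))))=176904/ 14965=11.82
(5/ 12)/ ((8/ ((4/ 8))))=5/ 192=0.03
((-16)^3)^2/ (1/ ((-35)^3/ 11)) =-719323136000/ 11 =-65393012363.64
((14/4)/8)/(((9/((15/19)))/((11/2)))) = 0.21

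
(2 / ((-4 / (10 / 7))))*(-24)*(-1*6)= -720 / 7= -102.86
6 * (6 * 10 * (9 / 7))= 3240 / 7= 462.86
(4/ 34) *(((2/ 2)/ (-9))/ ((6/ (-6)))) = 2/ 153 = 0.01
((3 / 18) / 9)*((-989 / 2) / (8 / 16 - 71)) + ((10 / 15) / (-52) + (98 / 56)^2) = 3.18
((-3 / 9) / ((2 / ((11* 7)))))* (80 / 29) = -35.40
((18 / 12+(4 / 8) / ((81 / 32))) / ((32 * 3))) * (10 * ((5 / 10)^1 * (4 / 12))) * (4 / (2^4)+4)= 23375 / 186624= 0.13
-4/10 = -2/5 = -0.40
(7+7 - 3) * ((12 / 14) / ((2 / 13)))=429 / 7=61.29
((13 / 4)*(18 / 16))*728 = 10647 / 4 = 2661.75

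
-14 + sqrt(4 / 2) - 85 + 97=-2 + sqrt(2)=-0.59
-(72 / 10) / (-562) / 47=18 / 66035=0.00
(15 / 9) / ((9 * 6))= 5 / 162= 0.03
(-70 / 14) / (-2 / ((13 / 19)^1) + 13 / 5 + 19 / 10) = -130 / 41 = -3.17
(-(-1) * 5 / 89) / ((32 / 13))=65 / 2848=0.02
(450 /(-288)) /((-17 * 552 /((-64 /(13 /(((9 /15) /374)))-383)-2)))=-0.06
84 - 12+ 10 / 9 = 73.11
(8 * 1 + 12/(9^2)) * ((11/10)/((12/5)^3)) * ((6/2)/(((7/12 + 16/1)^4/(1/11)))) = 11000/4704717603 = 0.00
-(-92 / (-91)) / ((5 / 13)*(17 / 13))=-1196 / 595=-2.01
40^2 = 1600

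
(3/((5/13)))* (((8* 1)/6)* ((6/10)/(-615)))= -0.01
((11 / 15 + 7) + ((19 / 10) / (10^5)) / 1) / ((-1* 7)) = -23200057 / 21000000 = -1.10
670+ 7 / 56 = 670.12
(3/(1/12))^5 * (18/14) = 544195584/7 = 77742226.29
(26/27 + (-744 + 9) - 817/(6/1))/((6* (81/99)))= -516901/2916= -177.26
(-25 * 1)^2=625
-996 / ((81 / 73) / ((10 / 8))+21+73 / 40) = -2908320 / 69241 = -42.00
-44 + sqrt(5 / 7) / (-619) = -44.00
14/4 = 3.50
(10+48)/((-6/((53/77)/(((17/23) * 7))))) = -35351/27489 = -1.29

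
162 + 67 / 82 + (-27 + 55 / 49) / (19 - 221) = 66126087 / 405818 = 162.95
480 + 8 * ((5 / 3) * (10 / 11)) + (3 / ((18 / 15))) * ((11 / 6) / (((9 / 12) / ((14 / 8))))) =199115 / 396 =502.82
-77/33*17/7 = -17/3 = -5.67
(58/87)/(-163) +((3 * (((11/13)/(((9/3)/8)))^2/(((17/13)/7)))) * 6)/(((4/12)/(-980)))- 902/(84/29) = -727528667615/504322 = -1442587.61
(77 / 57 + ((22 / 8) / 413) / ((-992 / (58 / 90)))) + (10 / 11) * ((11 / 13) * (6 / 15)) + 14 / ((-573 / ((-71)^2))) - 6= -127.51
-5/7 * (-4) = 20/7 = 2.86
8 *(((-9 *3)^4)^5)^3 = 609418784366931138714317821764924494003398411219161573792012525959657098744264304156808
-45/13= -3.46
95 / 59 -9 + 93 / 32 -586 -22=-1156369 / 1888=-612.48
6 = 6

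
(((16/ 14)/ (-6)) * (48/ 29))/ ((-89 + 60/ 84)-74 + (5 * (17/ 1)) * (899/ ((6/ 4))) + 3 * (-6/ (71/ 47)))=-1704/ 274400813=-0.00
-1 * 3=-3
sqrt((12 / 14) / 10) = sqrt(105) / 35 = 0.29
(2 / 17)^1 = 2 / 17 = 0.12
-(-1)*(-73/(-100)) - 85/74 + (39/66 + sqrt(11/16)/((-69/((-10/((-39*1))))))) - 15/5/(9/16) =-630167/122100 - 5*sqrt(11)/5382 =-5.16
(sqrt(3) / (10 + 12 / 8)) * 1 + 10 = 10.15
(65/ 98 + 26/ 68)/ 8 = 0.13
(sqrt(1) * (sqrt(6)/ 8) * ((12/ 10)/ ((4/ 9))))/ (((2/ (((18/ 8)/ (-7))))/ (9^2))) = -10.76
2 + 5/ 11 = 27/ 11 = 2.45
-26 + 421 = 395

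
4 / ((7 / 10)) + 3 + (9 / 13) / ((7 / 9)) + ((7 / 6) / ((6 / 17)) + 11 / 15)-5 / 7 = 211777 / 16380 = 12.93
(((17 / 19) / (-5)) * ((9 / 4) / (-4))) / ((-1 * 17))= -9 / 1520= -0.01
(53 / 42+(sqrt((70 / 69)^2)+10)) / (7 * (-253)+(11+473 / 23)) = -3953 / 560098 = -0.01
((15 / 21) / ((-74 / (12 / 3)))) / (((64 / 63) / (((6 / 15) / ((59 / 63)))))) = -567 / 34928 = -0.02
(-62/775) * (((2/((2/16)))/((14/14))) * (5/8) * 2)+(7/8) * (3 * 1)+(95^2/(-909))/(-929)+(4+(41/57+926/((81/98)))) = 6504484958071/5776113240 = 1126.10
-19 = -19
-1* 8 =-8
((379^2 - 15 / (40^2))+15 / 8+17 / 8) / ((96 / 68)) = 781428749 / 7680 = 101748.54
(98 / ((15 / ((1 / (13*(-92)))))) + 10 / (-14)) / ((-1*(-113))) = -45193 / 7095270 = -0.01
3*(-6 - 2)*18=-432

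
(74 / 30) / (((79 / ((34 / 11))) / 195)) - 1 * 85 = -57511 / 869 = -66.18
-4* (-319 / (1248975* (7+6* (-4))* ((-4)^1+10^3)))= -319 / 5286911175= -0.00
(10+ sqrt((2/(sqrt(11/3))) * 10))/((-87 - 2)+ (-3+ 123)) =2 * 11^(3/4) * 3^(1/4) * sqrt(5)/341+ 10/31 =0.43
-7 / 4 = -1.75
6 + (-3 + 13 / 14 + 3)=97 / 14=6.93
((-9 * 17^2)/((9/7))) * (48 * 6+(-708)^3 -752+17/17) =717953343625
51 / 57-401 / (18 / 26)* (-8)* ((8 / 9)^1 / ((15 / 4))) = 1099.27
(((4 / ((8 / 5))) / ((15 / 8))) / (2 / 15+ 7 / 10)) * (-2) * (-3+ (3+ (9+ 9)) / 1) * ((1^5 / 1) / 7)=-288 / 35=-8.23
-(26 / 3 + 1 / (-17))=-439 / 51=-8.61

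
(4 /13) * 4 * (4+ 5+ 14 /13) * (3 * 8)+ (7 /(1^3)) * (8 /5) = 260984 /845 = 308.86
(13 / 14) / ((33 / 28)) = 26 / 33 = 0.79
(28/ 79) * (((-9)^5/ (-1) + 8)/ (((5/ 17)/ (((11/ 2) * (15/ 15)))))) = 154611226/ 395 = 391420.83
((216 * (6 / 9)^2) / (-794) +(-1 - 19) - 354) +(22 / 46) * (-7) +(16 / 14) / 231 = -5573187491 / 14764827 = -377.46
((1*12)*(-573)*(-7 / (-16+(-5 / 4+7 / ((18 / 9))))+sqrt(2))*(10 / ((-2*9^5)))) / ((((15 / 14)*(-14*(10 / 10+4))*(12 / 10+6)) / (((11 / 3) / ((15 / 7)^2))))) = -102949*sqrt(2) / 119574225 - 262052 / 597871125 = -0.00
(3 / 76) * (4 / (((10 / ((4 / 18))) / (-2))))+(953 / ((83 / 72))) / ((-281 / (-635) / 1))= 12417733954 / 6647055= 1868.16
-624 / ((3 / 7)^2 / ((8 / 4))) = -20384 / 3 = -6794.67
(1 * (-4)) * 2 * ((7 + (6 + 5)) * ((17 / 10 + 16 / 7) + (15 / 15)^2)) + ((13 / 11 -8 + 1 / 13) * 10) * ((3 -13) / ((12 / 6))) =-1906304 / 5005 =-380.88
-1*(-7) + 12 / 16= 31 / 4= 7.75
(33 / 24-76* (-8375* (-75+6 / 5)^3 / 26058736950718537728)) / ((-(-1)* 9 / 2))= 12287641649999503 / 40214100232590336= 0.31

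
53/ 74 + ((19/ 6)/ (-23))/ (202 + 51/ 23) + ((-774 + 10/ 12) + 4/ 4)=-268139439/ 347578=-771.45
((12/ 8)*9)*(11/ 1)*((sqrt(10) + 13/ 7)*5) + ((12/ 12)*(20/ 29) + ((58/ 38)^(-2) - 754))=2974.04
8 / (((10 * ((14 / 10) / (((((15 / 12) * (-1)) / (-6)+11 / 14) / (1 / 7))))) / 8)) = 668 / 21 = 31.81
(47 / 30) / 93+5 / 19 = 0.28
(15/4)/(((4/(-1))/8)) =-7.50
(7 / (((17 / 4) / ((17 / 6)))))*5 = 70 / 3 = 23.33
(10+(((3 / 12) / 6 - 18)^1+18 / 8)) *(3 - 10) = 959 / 24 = 39.96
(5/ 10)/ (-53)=-1/ 106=-0.01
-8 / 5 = -1.60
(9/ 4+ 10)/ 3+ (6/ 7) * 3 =559/ 84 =6.65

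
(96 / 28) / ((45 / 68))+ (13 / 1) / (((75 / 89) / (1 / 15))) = 6.21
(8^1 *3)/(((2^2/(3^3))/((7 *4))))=4536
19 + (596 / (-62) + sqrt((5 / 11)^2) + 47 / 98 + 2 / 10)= 1757993 / 167090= 10.52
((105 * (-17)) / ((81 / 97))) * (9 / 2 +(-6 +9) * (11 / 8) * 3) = -288575 / 8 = -36071.88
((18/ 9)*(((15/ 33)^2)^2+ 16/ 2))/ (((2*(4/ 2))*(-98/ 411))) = -48396483/ 2869636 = -16.87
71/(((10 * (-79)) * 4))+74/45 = 46129/28440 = 1.62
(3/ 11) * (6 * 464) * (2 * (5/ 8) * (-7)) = -73080/ 11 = -6643.64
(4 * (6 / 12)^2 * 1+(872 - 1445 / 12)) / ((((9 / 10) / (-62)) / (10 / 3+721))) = -37552793.40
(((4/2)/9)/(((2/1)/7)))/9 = 0.09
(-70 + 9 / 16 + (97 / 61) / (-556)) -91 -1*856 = -137894365 / 135664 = -1016.44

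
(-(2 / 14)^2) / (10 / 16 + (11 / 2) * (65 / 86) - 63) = 0.00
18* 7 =126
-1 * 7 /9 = -7 /9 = -0.78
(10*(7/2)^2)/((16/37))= 9065/32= 283.28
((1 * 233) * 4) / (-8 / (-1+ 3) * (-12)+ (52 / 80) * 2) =9320 / 493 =18.90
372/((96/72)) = 279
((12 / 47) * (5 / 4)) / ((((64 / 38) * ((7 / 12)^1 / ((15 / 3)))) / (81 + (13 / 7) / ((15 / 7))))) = 87495 / 658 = 132.97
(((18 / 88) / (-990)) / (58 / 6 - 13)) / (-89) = -3 / 4307600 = -0.00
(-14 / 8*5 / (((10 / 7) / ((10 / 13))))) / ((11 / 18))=-2205 / 286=-7.71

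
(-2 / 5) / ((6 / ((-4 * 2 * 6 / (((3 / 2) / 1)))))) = 32 / 15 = 2.13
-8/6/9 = -4/27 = -0.15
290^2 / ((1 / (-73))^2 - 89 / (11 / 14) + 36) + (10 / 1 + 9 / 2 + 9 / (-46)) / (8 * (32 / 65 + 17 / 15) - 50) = -818262481473845 / 751566762158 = -1088.74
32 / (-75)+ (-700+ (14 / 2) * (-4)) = -728.43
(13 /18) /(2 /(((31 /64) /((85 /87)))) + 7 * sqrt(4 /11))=-174837520 /92661123 + 73546291 * sqrt(11) /123548164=0.09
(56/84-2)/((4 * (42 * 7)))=-1/882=-0.00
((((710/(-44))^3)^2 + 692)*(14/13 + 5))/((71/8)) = 12088333.53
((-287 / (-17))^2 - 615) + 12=-91898 / 289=-317.99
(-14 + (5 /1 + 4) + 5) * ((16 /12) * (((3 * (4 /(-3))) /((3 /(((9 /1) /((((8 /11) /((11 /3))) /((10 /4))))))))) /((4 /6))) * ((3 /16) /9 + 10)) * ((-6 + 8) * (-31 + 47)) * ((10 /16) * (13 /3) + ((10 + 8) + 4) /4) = 0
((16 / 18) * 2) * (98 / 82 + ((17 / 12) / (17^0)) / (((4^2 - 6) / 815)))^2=13176055369 / 544644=24192.05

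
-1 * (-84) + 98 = 182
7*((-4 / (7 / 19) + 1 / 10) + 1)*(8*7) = -19124 / 5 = -3824.80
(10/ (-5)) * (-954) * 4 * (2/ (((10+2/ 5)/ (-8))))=-152640/ 13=-11741.54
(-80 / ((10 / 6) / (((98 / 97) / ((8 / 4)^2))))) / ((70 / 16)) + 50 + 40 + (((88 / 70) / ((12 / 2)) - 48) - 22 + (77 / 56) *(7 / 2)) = 725201 / 32592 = 22.25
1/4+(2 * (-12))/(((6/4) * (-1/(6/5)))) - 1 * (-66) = 1709/20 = 85.45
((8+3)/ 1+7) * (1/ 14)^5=9/ 268912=0.00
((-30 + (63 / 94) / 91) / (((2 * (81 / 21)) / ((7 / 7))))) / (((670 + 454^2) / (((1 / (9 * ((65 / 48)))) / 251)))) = -171038 / 27828076547115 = -0.00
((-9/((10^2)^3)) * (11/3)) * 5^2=-33/40000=-0.00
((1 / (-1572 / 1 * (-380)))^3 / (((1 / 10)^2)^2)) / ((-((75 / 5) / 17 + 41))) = -85 / 75885432369371136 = -0.00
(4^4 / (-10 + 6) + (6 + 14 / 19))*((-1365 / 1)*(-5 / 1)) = -7425600 / 19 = -390821.05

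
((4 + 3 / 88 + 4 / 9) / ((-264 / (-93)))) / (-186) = -3547 / 418176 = -0.01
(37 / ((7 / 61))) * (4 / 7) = 9028 / 49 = 184.24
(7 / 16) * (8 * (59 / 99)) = 413 / 198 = 2.09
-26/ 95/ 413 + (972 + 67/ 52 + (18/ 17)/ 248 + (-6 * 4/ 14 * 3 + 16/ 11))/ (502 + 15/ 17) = 5731860361421/ 2973833852990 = 1.93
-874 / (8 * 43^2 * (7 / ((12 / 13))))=-1311 / 168259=-0.01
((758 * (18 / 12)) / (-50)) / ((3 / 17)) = -6443 / 50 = -128.86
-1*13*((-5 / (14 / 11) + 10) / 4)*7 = -1105 / 8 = -138.12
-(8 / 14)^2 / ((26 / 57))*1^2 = -456 / 637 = -0.72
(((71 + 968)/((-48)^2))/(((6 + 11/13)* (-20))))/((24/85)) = -229619/19685376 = -0.01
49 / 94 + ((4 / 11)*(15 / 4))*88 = 120.52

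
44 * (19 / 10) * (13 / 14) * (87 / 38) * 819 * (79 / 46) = 114992163 / 460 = 249982.96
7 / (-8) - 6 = -55 / 8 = -6.88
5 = 5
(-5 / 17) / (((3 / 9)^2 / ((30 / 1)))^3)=-98415000 / 17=-5789117.65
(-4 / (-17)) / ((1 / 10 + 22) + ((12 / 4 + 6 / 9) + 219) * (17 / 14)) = 840 / 1044157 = 0.00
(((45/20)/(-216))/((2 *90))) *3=-1/5760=-0.00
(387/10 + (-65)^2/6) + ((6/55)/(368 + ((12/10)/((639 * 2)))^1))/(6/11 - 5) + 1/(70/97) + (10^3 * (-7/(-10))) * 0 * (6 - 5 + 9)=744.25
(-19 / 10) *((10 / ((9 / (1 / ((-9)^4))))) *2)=-38 / 59049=-0.00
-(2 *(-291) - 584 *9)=5838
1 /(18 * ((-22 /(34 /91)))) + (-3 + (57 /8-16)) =-855923 /72072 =-11.88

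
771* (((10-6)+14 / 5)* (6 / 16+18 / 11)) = 2319939 / 220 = 10545.18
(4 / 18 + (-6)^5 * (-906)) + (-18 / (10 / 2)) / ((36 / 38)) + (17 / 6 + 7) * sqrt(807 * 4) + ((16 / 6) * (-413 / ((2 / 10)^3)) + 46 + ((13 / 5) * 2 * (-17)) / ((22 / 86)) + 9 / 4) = 59 * sqrt(807) / 3 + 2735207023 / 396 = 6907647.13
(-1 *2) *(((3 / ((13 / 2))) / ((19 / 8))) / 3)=-32 / 247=-0.13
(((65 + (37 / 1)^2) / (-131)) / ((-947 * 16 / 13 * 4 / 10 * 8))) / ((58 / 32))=46605 / 28781224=0.00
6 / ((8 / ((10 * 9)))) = 67.50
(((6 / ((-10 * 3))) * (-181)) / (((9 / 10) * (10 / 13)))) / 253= 2353 / 11385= 0.21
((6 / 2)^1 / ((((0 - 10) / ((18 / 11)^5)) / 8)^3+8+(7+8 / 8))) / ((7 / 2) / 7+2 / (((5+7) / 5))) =0.14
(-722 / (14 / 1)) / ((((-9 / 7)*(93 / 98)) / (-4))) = -141512 / 837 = -169.07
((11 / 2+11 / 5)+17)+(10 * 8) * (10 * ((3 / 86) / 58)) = 314009 / 12470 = 25.18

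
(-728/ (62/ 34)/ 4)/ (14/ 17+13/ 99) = -5207202/ 49817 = -104.53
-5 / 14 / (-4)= 5 / 56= 0.09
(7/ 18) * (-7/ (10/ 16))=-196/ 45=-4.36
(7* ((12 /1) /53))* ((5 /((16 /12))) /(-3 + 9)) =105 /106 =0.99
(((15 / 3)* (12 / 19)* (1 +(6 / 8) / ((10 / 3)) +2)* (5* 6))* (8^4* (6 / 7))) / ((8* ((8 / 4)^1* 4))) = 2229120 / 133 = 16760.30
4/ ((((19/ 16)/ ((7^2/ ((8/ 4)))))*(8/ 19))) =196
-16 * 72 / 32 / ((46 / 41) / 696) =-513648 / 23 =-22332.52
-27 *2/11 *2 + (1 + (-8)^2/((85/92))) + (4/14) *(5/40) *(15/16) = 25336329/418880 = 60.49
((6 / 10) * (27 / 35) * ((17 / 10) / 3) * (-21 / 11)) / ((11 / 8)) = -5508 / 15125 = -0.36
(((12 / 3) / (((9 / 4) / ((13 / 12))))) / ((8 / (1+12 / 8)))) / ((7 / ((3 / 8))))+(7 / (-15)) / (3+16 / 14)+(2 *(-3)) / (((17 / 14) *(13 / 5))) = -127968563 / 64602720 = -1.98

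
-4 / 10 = -0.40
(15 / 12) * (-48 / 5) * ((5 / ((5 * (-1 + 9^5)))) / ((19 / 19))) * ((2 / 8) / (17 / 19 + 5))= -57 / 6613376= -0.00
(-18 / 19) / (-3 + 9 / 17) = 51 / 133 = 0.38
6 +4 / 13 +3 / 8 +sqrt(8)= 2 * sqrt(2) +695 / 104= 9.51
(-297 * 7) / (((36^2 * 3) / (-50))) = 1925 / 72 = 26.74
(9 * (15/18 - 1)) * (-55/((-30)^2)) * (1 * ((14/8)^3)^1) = 0.49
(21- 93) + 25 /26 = -1847 /26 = -71.04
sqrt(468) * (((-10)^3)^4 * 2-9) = 11999999999946 * sqrt(13) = 43266615305373.17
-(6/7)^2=-36/49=-0.73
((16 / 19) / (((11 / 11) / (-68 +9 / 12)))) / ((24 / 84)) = -3766 / 19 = -198.21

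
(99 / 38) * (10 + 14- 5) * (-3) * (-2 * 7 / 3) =693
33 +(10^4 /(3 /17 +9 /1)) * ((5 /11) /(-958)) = 6674953 /205491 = 32.48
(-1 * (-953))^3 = 865523177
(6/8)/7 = 3/28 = 0.11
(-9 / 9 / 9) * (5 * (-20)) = 100 / 9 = 11.11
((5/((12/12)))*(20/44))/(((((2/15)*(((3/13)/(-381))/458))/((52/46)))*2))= -1843135125/253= -7285119.07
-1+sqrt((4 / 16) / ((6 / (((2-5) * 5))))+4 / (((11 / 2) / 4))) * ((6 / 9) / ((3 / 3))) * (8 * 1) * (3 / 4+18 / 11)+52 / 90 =-19 / 45+35 * sqrt(4422) / 121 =18.81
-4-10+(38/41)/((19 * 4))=-1147/82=-13.99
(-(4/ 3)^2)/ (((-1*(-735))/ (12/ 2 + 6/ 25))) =-832/ 55125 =-0.02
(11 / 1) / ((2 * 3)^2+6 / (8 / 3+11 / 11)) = 121 / 414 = 0.29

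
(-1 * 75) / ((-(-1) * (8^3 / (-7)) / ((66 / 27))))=1925 / 768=2.51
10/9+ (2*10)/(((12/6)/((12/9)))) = 130/9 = 14.44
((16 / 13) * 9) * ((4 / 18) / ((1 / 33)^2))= 34848 / 13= 2680.62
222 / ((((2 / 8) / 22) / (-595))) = -11623920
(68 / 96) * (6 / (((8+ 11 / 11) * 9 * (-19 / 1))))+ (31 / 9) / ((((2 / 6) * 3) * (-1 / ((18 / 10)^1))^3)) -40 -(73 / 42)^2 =-594914896 / 9426375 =-63.11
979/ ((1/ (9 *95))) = 837045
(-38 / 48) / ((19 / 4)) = -1 / 6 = -0.17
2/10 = 0.20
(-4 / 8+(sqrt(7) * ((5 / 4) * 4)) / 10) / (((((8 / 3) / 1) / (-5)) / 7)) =105 / 16-105 * sqrt(7) / 16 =-10.80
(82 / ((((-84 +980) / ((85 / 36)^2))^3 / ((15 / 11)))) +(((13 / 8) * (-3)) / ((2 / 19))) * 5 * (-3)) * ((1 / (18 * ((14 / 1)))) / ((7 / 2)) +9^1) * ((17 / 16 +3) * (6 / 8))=1029079977080518441040971775 / 54014178183486652809216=19052.03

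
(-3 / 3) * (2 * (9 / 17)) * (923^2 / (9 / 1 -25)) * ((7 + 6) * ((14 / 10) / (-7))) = -99675693 / 680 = -146581.90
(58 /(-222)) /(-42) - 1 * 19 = -18.99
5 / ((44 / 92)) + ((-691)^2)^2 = 2507869159086 / 11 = 227988105371.45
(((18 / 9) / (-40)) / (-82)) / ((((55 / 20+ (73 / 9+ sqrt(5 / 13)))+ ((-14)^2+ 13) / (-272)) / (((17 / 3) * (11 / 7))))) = 6126397134 / 11344683111895 - 46693152 * sqrt(65) / 11344683111895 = 0.00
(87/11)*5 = 435/11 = 39.55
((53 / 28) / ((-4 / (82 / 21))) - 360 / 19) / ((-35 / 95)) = 464647 / 8232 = 56.44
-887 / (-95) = 887 / 95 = 9.34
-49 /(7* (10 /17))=-11.90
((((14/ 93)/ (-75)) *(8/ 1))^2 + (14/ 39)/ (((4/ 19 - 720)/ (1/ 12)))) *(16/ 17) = 7482794438/ 36760363599375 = 0.00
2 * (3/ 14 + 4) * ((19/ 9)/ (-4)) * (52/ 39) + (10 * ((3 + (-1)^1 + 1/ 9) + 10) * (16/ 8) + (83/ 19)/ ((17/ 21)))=241.69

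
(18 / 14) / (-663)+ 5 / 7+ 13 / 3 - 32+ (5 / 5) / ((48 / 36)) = -486457 / 18564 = -26.20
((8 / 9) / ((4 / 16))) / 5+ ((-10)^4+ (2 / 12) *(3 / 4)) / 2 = 3600557 / 720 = 5000.77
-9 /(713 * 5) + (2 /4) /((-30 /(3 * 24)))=-4287 /3565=-1.20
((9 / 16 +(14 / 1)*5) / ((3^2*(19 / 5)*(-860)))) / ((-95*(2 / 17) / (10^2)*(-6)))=-95965 / 26823744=-0.00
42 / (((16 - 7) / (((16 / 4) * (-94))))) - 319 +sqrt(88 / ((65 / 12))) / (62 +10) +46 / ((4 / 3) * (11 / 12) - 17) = -442312 / 213 +sqrt(4290) / 1170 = -2076.53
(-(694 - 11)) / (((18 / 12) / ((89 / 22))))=-1842.03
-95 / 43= -2.21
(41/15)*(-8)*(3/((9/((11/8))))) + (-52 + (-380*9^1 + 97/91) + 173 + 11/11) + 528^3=602762071454/4095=147194645.04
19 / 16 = 1.19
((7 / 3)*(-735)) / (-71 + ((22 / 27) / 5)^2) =31255875 / 1293491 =24.16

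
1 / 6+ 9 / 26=20 / 39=0.51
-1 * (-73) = 73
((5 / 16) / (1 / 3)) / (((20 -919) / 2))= -15 / 7192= -0.00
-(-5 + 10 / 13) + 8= 159 / 13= 12.23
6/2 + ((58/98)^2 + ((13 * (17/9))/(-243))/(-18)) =317190725/94517766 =3.36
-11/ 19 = -0.58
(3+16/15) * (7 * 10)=854/3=284.67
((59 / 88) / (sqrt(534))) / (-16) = -59* sqrt(534) / 751872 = -0.00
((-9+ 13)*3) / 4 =3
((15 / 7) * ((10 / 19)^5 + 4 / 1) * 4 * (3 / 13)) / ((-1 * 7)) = -1.14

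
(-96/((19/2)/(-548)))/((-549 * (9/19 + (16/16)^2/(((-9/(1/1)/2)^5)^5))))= -8392706074776217997783390976/394125995242827032345280013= -21.29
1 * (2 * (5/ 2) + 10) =15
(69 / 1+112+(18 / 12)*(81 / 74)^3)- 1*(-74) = 208258563 / 810448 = 256.97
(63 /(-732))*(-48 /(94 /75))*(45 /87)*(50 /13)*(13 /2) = 3543750 /83143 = 42.62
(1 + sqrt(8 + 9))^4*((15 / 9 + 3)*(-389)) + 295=-2133947 / 3 - 130704*sqrt(17)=-1250222.06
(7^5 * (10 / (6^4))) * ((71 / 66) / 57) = 2.45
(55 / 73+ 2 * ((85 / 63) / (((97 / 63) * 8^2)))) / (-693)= -8425 / 7477536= -0.00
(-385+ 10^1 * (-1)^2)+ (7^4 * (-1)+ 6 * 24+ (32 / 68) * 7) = -44688 / 17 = -2628.71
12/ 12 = 1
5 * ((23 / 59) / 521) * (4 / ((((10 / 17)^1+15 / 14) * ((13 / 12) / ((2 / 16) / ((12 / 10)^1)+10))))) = 2654890 / 31568953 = 0.08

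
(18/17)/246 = 3/697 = 0.00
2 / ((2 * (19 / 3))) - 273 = -5184 / 19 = -272.84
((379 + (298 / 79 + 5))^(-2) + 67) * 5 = 335.00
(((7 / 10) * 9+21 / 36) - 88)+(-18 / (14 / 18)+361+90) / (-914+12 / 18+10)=-81.59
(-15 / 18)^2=25 / 36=0.69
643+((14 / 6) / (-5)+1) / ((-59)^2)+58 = 36602723 / 52215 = 701.00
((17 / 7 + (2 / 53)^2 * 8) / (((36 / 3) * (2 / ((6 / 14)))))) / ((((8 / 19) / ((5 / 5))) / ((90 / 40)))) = 8204067 / 35236096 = 0.23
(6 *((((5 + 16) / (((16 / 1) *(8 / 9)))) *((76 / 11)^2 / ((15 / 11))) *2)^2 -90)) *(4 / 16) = 1538664147 / 96800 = 15895.29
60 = 60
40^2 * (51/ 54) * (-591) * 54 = -48225600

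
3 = 3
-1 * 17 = -17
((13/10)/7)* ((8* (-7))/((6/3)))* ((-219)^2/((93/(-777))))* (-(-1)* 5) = 322969374/31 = 10418366.90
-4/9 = -0.44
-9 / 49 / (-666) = 1 / 3626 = 0.00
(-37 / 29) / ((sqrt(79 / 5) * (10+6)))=-37 * sqrt(395) / 36656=-0.02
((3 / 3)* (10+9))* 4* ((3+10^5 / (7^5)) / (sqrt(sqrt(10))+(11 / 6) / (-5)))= 456479600280 / 135890628713+1244944364400* 10^(1 / 4) / 135890628713+3395302812000* sqrt(10) / 135890628713+9259916760000* 10^(3 / 4) / 135890628713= 481.85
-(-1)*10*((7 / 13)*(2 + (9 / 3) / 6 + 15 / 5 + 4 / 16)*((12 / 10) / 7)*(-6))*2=-828 / 13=-63.69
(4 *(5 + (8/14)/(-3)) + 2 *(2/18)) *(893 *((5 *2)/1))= 10948180/63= 173780.63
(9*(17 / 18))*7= 119 / 2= 59.50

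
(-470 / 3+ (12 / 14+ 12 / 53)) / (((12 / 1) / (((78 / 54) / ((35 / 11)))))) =-6190613 / 1051785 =-5.89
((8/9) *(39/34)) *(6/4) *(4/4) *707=1081.29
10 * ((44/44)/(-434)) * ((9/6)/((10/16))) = -0.06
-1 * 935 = -935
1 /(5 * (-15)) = -1 /75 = -0.01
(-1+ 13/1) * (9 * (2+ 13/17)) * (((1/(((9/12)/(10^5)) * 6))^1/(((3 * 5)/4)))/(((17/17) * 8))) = 3760000/17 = 221176.47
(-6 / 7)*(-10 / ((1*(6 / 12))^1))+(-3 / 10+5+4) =1809 / 70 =25.84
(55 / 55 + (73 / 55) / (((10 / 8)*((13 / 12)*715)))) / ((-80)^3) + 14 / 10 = 1832227840371 / 1308736000000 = 1.40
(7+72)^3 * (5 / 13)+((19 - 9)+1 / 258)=636053863 / 3354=189640.39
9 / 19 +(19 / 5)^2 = 14.91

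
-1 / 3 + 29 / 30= 19 / 30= 0.63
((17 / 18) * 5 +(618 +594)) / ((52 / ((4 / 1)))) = 21901 / 234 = 93.59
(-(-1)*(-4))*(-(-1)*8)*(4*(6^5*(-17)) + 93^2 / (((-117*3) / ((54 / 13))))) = 2860130880 / 169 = 16923851.36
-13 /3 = -4.33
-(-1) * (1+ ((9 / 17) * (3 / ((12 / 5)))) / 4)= 1.17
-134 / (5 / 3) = -402 / 5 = -80.40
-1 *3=-3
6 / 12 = 1 / 2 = 0.50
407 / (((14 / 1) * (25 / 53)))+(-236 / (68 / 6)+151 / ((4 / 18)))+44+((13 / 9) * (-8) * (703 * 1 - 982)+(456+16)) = 13269416 / 2975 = 4460.31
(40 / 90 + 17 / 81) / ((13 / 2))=106 / 1053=0.10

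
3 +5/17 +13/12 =893/204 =4.38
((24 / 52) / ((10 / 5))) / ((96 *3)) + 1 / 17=1265 / 21216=0.06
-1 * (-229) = 229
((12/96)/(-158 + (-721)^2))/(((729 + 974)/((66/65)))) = 33/230105238740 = 0.00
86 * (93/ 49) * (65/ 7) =519870/ 343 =1515.66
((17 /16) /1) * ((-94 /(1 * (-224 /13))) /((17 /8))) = 611 /224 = 2.73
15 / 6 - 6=-7 / 2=-3.50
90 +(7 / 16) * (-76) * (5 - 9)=223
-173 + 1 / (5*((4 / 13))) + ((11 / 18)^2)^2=-90389863 / 524880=-172.21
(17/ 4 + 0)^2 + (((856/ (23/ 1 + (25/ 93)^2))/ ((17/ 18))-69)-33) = -18935555/ 424048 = -44.65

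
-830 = -830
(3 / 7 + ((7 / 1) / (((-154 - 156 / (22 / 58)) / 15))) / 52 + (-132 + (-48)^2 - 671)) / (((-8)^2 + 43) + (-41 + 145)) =3398253275 / 477567272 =7.12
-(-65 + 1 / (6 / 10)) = 190 / 3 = 63.33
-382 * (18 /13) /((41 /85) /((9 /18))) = -292230 /533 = -548.27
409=409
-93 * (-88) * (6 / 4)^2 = 18414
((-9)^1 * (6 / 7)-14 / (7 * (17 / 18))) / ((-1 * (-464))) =-585 / 27608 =-0.02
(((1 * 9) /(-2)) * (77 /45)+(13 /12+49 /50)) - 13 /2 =-3641 /300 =-12.14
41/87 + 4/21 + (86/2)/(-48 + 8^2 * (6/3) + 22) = 7477/6902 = 1.08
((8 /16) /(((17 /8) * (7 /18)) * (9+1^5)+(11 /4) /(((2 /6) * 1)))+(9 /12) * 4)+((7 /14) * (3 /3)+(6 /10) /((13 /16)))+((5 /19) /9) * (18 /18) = 113601899 /26431470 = 4.30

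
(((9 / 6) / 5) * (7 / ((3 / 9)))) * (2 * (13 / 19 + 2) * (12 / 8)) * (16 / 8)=9639 / 95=101.46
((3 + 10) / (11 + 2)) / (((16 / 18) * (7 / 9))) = 1.45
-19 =-19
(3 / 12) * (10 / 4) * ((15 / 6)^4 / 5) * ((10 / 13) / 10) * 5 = 3125 / 1664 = 1.88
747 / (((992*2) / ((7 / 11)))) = 5229 / 21824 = 0.24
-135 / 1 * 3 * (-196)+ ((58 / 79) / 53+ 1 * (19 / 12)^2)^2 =79386.35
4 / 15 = 0.27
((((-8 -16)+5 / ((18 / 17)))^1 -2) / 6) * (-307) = 1088.71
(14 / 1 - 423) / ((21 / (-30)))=4090 / 7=584.29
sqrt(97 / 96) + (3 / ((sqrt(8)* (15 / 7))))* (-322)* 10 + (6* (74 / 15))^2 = -1127* sqrt(2) + sqrt(582) / 24 + 21904 / 25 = -716.65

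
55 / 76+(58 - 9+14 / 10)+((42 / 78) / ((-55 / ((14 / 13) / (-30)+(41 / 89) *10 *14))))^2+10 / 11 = 613568666010150571 / 11702399278927500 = 52.43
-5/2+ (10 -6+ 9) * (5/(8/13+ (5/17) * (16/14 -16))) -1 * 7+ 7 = -115075/5808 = -19.81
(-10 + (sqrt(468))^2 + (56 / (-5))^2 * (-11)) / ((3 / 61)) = -468602 / 25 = -18744.08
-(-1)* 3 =3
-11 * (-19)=209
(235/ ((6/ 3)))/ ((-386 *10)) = -47/ 1544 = -0.03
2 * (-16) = -32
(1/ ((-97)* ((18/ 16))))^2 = 0.00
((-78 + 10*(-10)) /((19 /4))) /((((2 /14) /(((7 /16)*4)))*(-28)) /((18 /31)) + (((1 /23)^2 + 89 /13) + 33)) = -308474712 /295615471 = -1.04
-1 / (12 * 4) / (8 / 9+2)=-3 / 416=-0.01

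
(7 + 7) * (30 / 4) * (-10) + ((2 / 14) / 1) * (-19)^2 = -6989 / 7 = -998.43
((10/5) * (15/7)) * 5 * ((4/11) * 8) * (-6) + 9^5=4517973/77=58674.97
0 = 0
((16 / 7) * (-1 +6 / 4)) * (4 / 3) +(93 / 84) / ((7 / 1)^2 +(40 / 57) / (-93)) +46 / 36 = 184833533 / 65446668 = 2.82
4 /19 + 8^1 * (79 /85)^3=77398428 /11668375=6.63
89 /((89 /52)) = 52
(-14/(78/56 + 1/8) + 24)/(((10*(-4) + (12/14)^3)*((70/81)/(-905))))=112787073/286960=393.04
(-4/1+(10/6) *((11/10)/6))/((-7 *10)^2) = -19/25200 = -0.00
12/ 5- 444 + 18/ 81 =-19862/ 45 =-441.38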